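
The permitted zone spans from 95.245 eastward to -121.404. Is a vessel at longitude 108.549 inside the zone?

Yes

Band width going east from +95.245° to -121.404°: ((-121.404 − 95.245) mod 360) = 143.351°.
Offset of +108.549° east of the west edge: ((108.549 − 95.245) mod 360) = 13.304°.
13.304° ≤ 143.351° ⇒ inside.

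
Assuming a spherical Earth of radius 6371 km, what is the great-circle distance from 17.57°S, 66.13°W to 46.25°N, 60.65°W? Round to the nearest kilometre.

7118 km

Δλ = -60.65 − -66.13 = 5.48°.
Δφ = 46.25 − -17.57 = 63.82°.
a = sin²(Δφ/2) + cos φ₁ · cos φ₂ · sin²(Δλ/2) = 0.280910.
c = 2·atan2(√a, √(1−a)) = 1.11722 rad → d = 6371·c ≈ 7117.83 km.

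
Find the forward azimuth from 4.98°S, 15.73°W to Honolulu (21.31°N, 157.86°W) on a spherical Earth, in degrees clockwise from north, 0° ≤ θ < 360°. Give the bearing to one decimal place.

297.5°

Δλ = -157.86 − -15.73 = -142.13°.
θ = atan2( sin Δλ · cos φ₂ , cos φ₁ · sin φ₂ − sin φ₁ · cos φ₂ · cos Δλ )
  = atan2(-0.57190, 0.29820) = -62.462° → normalised to [0°, 360°): 297.538°.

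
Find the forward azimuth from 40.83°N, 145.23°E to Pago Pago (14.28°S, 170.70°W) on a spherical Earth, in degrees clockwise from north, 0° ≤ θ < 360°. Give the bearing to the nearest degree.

134°

Δλ = -170.70 − 145.23 = -315.93°; wrapped into (−180°, 180°]: 44.07°.
θ = atan2( sin Δλ · cos φ₂ , cos φ₁ · sin φ₂ − sin φ₁ · cos φ₂ · cos Δλ )
  = atan2(0.67405, -0.64188) = 133.600° → normalised to [0°, 360°): 133.600°.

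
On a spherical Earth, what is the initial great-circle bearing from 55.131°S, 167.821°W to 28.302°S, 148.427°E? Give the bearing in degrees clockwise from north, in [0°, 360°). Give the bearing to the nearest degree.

292°

Δλ = 148.427 − -167.821 = 316.248°; wrapped into (−180°, 180°]: -43.752°.
θ = atan2( sin Δλ · cos φ₂ , cos φ₁ · sin φ₂ − sin φ₁ · cos φ₂ · cos Δλ )
  = atan2(-0.60887, 0.25075) = -67.617° → normalised to [0°, 360°): 292.383°.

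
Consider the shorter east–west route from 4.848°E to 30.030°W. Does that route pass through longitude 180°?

No

Signed shortest Δλ = ((-30.030 − 4.848 + 180) mod 360) − 180 = -34.878°.
Going west by 34.878° from +4.848° reaches -30.030° without touching 180°.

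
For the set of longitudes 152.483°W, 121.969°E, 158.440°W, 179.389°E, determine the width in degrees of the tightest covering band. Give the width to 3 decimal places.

85.548°

Sort the longitudes: -158.440°, -152.483°, +121.969°, +179.389°.
Eastward gaps between consecutive values (wrapping around): 5.957°, 274.452°, 57.420°, 22.171°.
Largest gap = 274.452° ⇒ minimal covering band is its complement: 360° − 274.452° = 85.548°.
Band runs from +121.969° eastward to -152.483°, crossing the antimeridian.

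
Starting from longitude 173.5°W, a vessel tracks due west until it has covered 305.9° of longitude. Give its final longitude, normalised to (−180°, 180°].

119.4°W

Start at -173.5°; shift −305.9° → -479.4°.
-479.4° lies outside (−180°, 180°]; add 360° → -119.4°.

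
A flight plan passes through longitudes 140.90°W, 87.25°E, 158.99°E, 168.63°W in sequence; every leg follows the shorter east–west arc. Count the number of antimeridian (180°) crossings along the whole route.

2

Leg 1: -140.90° → +87.25°, shortest Δλ = -131.85° (west) — crosses 180°.
Leg 2: +87.25° → +158.99°, shortest Δλ = 71.74° (east) — does not cross 180°.
Leg 3: +158.99° → -168.63°, shortest Δλ = 32.38° (east) — crosses 180°.
Total crossings: 2.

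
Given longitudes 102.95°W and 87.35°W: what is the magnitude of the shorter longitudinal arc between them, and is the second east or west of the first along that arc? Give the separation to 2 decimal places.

15.60° east

Raw difference: -87.35 − -102.95 = 15.6°.
Normalise into (−180°, 180°]: 15.6° stays 15.6°.
Positive ⇒ the second point lies to the east; separation 15.60°.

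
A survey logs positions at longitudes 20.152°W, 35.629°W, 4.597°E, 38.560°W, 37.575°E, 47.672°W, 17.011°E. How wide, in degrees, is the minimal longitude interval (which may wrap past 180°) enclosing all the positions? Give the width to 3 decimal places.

85.247°

Sort the longitudes: -47.672°, -38.560°, -35.629°, -20.152°, +4.597°, +17.011°, +37.575°.
Eastward gaps between consecutive values (wrapping around): 9.112°, 2.931°, 15.477°, 24.749°, 12.414°, 20.564°, 274.753°.
Largest gap = 274.753° ⇒ minimal covering band is its complement: 360° − 274.753° = 85.247°.
Band runs from -47.672° eastward to +37.575°.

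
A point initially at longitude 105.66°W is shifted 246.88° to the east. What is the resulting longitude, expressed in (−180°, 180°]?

Start at -105.66°; shift +246.88° → +141.22°.
+141.22° already lies in (−180°, 180°].

141.22°E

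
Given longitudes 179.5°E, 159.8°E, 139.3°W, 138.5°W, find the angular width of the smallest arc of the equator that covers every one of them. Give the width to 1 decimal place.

Sort the longitudes: -139.3°, -138.5°, +159.8°, +179.5°.
Eastward gaps between consecutive values (wrapping around): 0.8°, 298.3°, 19.7°, 41.2°.
Largest gap = 298.3° ⇒ minimal covering band is its complement: 360° − 298.3° = 61.7°.
Band runs from +159.8° eastward to -138.5°, crossing the antimeridian.

61.7°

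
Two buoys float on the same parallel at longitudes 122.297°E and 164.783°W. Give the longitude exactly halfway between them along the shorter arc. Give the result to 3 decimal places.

158.757°E

Signed shortest Δλ from +122.297° to -164.783° is +72.920°.
Midpoint longitude = +122.297° + (+72.920°)/2 = +122.297° + 36.460° = +158.757°.
(The naïve average (+122.297 + -164.783)/2 = -21.243° is on the wrong side of the globe.)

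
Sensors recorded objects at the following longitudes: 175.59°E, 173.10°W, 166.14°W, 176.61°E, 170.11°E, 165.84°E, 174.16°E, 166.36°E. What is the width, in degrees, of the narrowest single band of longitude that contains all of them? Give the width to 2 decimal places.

28.02°

Sort the longitudes: -173.10°, -166.14°, +165.84°, +166.36°, +170.11°, +174.16°, +175.59°, +176.61°.
Eastward gaps between consecutive values (wrapping around): 6.96°, 331.98°, 0.52°, 3.75°, 4.05°, 1.43°, 1.02°, 10.29°.
Largest gap = 331.98° ⇒ minimal covering band is its complement: 360° − 331.98° = 28.02°.
Band runs from +165.84° eastward to -166.14°, crossing the antimeridian.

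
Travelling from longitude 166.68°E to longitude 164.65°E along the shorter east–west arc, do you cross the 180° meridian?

No

Signed shortest Δλ = ((164.65 − 166.68 + 180) mod 360) − 180 = -2.03°.
Going west by 2.03° from +166.68° reaches +164.65° without touching 180°.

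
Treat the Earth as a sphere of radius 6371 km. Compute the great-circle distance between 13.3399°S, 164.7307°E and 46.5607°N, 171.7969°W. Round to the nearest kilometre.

7061 km

Δλ = -171.7969 − 164.7307 = -336.5276°; wrapped into (−180°, 180°]: 23.4724°.
Δφ = 46.5607 − -13.3399 = 59.9006°.
a = sin²(Δφ/2) + cos φ₁ · cos φ₂ · sin²(Δλ/2) = 0.276930.
c = 2·atan2(√a, √(1−a)) = 1.10835 rad → d = 6371·c ≈ 7061.29 km.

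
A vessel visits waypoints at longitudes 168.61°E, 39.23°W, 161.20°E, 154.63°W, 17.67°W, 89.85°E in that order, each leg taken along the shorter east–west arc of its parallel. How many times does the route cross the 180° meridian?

3

Leg 1: +168.61° → -39.23°, shortest Δλ = 152.16° (east) — crosses 180°.
Leg 2: -39.23° → +161.20°, shortest Δλ = -159.57° (west) — crosses 180°.
Leg 3: +161.20° → -154.63°, shortest Δλ = 44.17° (east) — crosses 180°.
Leg 4: -154.63° → -17.67°, shortest Δλ = 136.96° (east) — does not cross 180°.
Leg 5: -17.67° → +89.85°, shortest Δλ = 107.52° (east) — does not cross 180°.
Total crossings: 3.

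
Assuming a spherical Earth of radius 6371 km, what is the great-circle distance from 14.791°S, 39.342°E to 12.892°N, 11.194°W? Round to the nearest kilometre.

Δλ = -11.194 − 39.342 = -50.536°.
Δφ = 12.892 − -14.791 = 27.683°.
a = sin²(Δφ/2) + cos φ₁ · cos φ₂ · sin²(Δλ/2) = 0.228959.
c = 2·atan2(√a, √(1−a)) = 0.99788 rad → d = 6371·c ≈ 6357.52 km.

6358 km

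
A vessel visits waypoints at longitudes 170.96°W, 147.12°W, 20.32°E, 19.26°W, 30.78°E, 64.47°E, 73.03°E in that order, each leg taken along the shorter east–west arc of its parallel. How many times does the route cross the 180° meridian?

Leg 1: -170.96° → -147.12°, shortest Δλ = 23.84° (east) — does not cross 180°.
Leg 2: -147.12° → +20.32°, shortest Δλ = 167.44° (east) — does not cross 180°.
Leg 3: +20.32° → -19.26°, shortest Δλ = -39.58° (west) — does not cross 180°.
Leg 4: -19.26° → +30.78°, shortest Δλ = 50.04° (east) — does not cross 180°.
Leg 5: +30.78° → +64.47°, shortest Δλ = 33.69° (east) — does not cross 180°.
Leg 6: +64.47° → +73.03°, shortest Δλ = 8.56° (east) — does not cross 180°.
Total crossings: 0.

0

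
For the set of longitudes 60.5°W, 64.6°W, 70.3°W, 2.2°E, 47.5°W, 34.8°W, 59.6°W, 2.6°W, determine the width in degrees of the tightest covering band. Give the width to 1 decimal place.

Sort the longitudes: -70.3°, -64.6°, -60.5°, -59.6°, -47.5°, -34.8°, -2.6°, +2.2°.
Eastward gaps between consecutive values (wrapping around): 5.7°, 4.1°, 0.9°, 12.1°, 12.7°, 32.2°, 4.8°, 287.5°.
Largest gap = 287.5° ⇒ minimal covering band is its complement: 360° − 287.5° = 72.5°.
Band runs from -70.3° eastward to +2.2°.

72.5°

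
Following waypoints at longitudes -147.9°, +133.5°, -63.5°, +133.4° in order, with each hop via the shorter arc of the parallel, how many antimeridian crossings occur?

3

Leg 1: -147.9° → +133.5°, shortest Δλ = -78.6° (west) — crosses 180°.
Leg 2: +133.5° → -63.5°, shortest Δλ = 163.0° (east) — crosses 180°.
Leg 3: -63.5° → +133.4°, shortest Δλ = -163.1° (west) — crosses 180°.
Total crossings: 3.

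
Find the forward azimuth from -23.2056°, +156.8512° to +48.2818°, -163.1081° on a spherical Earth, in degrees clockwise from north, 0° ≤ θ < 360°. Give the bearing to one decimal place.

25.8°

Δλ = -163.1081 − 156.8512 = -319.9593°; wrapped into (−180°, 180°]: 40.0407°.
θ = atan2( sin Δλ · cos φ₂ , cos φ₁ · sin φ₂ − sin φ₁ · cos φ₂ · cos Δλ )
  = atan2(0.42812, 0.88679) = 25.770° → normalised to [0°, 360°): 25.770°.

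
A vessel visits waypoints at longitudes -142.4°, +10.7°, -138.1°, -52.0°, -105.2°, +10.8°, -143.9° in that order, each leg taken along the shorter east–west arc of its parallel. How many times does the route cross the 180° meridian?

Leg 1: -142.4° → +10.7°, shortest Δλ = 153.1° (east) — does not cross 180°.
Leg 2: +10.7° → -138.1°, shortest Δλ = -148.8° (west) — does not cross 180°.
Leg 3: -138.1° → -52.0°, shortest Δλ = 86.1° (east) — does not cross 180°.
Leg 4: -52.0° → -105.2°, shortest Δλ = -53.2° (west) — does not cross 180°.
Leg 5: -105.2° → +10.8°, shortest Δλ = 116.0° (east) — does not cross 180°.
Leg 6: +10.8° → -143.9°, shortest Δλ = -154.7° (west) — does not cross 180°.
Total crossings: 0.

0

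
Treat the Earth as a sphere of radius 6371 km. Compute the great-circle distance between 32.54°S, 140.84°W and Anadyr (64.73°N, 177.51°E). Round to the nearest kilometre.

Δλ = 177.51 − -140.84 = 318.35°; wrapped into (−180°, 180°]: -41.65°.
Δφ = 64.73 − -32.54 = 97.27°.
a = sin²(Δφ/2) + cos φ₁ · cos φ₂ · sin²(Δλ/2) = 0.608757.
c = 2·atan2(√a, √(1−a)) = 1.79006 rad → d = 6371·c ≈ 11404.49 km.

11404 km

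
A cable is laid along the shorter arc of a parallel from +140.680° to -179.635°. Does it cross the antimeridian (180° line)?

Naïve |-179.635 − 140.680| = 320.315° > 180°, so the shorter arc goes the other way round — across 180°.
Signed shortest Δλ = ((-179.635 − 140.680 + 180) mod 360) − 180 = 39.685°.
Going east by 39.685° from +140.680° passes through 180° before reaching -179.635°.

Yes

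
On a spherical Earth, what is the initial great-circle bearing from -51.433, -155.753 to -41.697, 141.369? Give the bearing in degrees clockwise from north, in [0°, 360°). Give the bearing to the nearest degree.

257°

Δλ = 141.369 − -155.753 = 297.122°; wrapped into (−180°, 180°]: -62.878°.
θ = atan2( sin Δλ · cos φ₂ , cos φ₁ · sin φ₂ − sin φ₁ · cos φ₂ · cos Δλ )
  = atan2(-0.66457, -0.14855) = -102.600° → normalised to [0°, 360°): 257.400°.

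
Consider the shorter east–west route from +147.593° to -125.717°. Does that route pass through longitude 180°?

Naïve |-125.717 − 147.593| = 273.31° > 180°, so the shorter arc goes the other way round — across 180°.
Signed shortest Δλ = ((-125.717 − 147.593 + 180) mod 360) − 180 = 86.69°.
Going east by 86.69° from +147.593° passes through 180° before reaching -125.717°.

Yes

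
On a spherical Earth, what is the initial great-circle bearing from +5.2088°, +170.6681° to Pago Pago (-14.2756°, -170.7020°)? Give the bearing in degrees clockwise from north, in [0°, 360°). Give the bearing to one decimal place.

136.7°

Δλ = -170.7020 − 170.6681 = -341.3701°; wrapped into (−180°, 180°]: 18.6299°.
θ = atan2( sin Δλ · cos φ₂ , cos φ₁ · sin φ₂ − sin φ₁ · cos φ₂ · cos Δλ )
  = atan2(0.30959, -0.32894) = 136.736° → normalised to [0°, 360°): 136.736°.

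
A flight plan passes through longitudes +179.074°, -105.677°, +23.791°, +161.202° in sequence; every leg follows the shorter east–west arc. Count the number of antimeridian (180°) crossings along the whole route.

Leg 1: +179.074° → -105.677°, shortest Δλ = 75.249° (east) — crosses 180°.
Leg 2: -105.677° → +23.791°, shortest Δλ = 129.468° (east) — does not cross 180°.
Leg 3: +23.791° → +161.202°, shortest Δλ = 137.411° (east) — does not cross 180°.
Total crossings: 1.

1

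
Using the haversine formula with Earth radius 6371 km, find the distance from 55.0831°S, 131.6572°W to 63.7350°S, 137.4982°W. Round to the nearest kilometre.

1016 km

Δλ = -137.4982 − -131.6572 = -5.8410°.
Δφ = -63.7350 − -55.0831 = -8.6519°.
a = sin²(Δφ/2) + cos φ₁ · cos φ₂ · sin²(Δλ/2) = 0.006347.
c = 2·atan2(√a, √(1−a)) = 0.15951 rad → d = 6371·c ≈ 1016.23 km.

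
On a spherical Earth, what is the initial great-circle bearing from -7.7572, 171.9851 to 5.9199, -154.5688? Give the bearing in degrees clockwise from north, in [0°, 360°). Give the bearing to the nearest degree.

Δλ = -154.5688 − 171.9851 = -326.5539°; wrapped into (−180°, 180°]: 33.4461°.
θ = atan2( sin Δλ · cos φ₂ , cos φ₁ · sin φ₂ − sin φ₁ · cos φ₂ · cos Δλ )
  = atan2(0.54821, 0.21422) = 68.657° → normalised to [0°, 360°): 68.657°.

69°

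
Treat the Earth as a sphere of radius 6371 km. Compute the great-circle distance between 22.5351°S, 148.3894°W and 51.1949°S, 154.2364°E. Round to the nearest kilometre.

Δλ = 154.2364 − -148.3894 = 302.6258°; wrapped into (−180°, 180°]: -57.3742°.
Δφ = -51.1949 − -22.5351 = -28.6598°.
a = sin²(Δφ/2) + cos φ₁ · cos φ₂ · sin²(Δλ/2) = 0.194634.
c = 2·atan2(√a, √(1−a)) = 0.91381 rad → d = 6371·c ≈ 5821.89 km.

5822 km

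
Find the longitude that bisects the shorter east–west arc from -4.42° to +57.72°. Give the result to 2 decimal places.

Signed shortest Δλ from -4.42° to +57.72° is +62.14°.
Midpoint longitude = -4.42° + (+62.14°)/2 = -4.42° + 31.07° = +26.65°.

+26.65°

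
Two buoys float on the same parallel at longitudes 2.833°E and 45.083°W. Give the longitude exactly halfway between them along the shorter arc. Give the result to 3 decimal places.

21.125°W

Signed shortest Δλ from +2.833° to -45.083° is -47.916°.
Midpoint longitude = +2.833° + (-47.916°)/2 = +2.833° − 23.958° = -21.125°.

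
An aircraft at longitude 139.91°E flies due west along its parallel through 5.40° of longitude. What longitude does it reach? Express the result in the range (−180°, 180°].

Start at +139.91°; shift −5.40° → +134.51°.
+134.51° already lies in (−180°, 180°].

134.51°E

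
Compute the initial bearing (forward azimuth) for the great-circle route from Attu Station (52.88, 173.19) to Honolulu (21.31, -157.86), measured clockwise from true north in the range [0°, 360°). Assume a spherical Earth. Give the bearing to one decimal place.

Δλ = -157.86 − 173.19 = -331.05°; wrapped into (−180°, 180°]: 28.95°.
θ = atan2( sin Δλ · cos φ₂ , cos φ₁ · sin φ₂ − sin φ₁ · cos φ₂ · cos Δλ )
  = atan2(0.45095, -0.43071) = 133.685° → normalised to [0°, 360°): 133.685°.

133.7°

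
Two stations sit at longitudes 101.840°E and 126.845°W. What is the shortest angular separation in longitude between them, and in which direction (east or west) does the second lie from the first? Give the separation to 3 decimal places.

131.315° east

Raw difference: -126.845 − 101.840 = -228.685°.
Normalise into (−180°, 180°]: -228.685° + 360° = 131.315°.
Positive ⇒ the second point lies to the east; separation 131.315°.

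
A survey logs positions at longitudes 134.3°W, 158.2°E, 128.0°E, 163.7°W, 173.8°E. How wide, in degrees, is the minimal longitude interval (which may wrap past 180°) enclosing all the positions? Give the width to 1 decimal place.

Sort the longitudes: -163.7°, -134.3°, +128.0°, +158.2°, +173.8°.
Eastward gaps between consecutive values (wrapping around): 29.4°, 262.3°, 30.2°, 15.6°, 22.5°.
Largest gap = 262.3° ⇒ minimal covering band is its complement: 360° − 262.3° = 97.7°.
Band runs from +128.0° eastward to -134.3°, crossing the antimeridian.

97.7°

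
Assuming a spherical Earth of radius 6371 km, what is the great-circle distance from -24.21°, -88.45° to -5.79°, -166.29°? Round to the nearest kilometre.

Δλ = -166.29 − -88.45 = -77.84°.
Δφ = -5.79 − -24.21 = 18.42°.
a = sin²(Δφ/2) + cos φ₁ · cos φ₂ · sin²(Δλ/2) = 0.383747.
c = 2·atan2(√a, √(1−a)) = 1.33614 rad → d = 6371·c ≈ 8512.56 km.

8513 km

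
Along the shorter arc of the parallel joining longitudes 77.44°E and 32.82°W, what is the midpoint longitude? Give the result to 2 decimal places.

Signed shortest Δλ from +77.44° to -32.82° is -110.26°.
Midpoint longitude = +77.44° + (-110.26°)/2 = +77.44° − 55.13° = +22.31°.

22.31°E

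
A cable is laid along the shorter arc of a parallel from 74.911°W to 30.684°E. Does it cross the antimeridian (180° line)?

No

Signed shortest Δλ = ((30.684 − -74.911 + 180) mod 360) − 180 = 105.595°.
Going east by 105.595° from -74.911° reaches +30.684° without touching 180°.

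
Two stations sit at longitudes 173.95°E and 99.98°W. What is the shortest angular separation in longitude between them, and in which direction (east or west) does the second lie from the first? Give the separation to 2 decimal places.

Raw difference: -99.98 − 173.95 = -273.93°.
Normalise into (−180°, 180°]: -273.93° + 360° = 86.07°.
Positive ⇒ the second point lies to the east; separation 86.07°.

86.07° east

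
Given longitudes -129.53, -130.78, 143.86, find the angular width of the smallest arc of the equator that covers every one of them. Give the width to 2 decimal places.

86.61°

Sort the longitudes: -130.78°, -129.53°, +143.86°.
Eastward gaps between consecutive values (wrapping around): 1.25°, 273.39°, 85.36°.
Largest gap = 273.39° ⇒ minimal covering band is its complement: 360° − 273.39° = 86.61°.
Band runs from +143.86° eastward to -129.53°, crossing the antimeridian.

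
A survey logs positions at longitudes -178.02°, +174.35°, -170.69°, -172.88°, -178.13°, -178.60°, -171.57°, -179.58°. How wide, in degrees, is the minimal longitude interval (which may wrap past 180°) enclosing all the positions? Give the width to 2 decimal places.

Sort the longitudes: -179.58°, -178.60°, -178.13°, -178.02°, -172.88°, -171.57°, -170.69°, +174.35°.
Eastward gaps between consecutive values (wrapping around): 0.98°, 0.47°, 0.11°, 5.14°, 1.31°, 0.88°, 345.04°, 6.07°.
Largest gap = 345.04° ⇒ minimal covering band is its complement: 360° − 345.04° = 14.96°.
Band runs from +174.35° eastward to -170.69°, crossing the antimeridian.

14.96°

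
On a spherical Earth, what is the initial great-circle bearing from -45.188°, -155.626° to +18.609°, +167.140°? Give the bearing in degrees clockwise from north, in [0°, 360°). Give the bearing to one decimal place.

Δλ = 167.140 − -155.626 = 322.766°; wrapped into (−180°, 180°]: -37.234°.
θ = atan2( sin Δλ · cos φ₂ , cos φ₁ · sin φ₂ − sin φ₁ · cos φ₂ · cos Δλ )
  = atan2(-0.57344, 0.76019) = -37.028° → normalised to [0°, 360°): 322.972°.

323.0°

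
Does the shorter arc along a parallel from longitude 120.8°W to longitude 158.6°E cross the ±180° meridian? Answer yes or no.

Naïve |158.6 − -120.8| = 279.4° > 180°, so the shorter arc goes the other way round — across 180°.
Signed shortest Δλ = ((158.6 − -120.8 + 180) mod 360) − 180 = -80.6°.
Going west by 80.6° from -120.8° passes through 180° before reaching +158.6°.

Yes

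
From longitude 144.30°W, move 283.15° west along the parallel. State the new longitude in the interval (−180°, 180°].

67.45°W

Start at -144.30°; shift −283.15° → -427.45°.
-427.45° lies outside (−180°, 180°]; add 360° → -67.45°.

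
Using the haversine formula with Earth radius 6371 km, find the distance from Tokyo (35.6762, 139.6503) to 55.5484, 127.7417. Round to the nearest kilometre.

2388 km

Δλ = 127.7417 − 139.6503 = -11.9086°.
Δφ = 55.5484 − 35.6762 = 19.8722°.
a = sin²(Δφ/2) + cos φ₁ · cos φ₂ · sin²(Δλ/2) = 0.034719.
c = 2·atan2(√a, √(1−a)) = 0.37485 rad → d = 6371·c ≈ 2388.16 km.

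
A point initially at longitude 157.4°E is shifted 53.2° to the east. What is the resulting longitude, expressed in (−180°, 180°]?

149.4°W

Start at +157.4°; shift +53.2° → +210.6°.
+210.6° lies outside (−180°, 180°]; subtract 360° → -149.4°.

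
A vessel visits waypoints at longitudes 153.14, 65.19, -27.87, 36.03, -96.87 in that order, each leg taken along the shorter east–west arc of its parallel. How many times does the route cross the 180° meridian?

0

Leg 1: +153.14° → +65.19°, shortest Δλ = -87.95° (west) — does not cross 180°.
Leg 2: +65.19° → -27.87°, shortest Δλ = -93.06° (west) — does not cross 180°.
Leg 3: -27.87° → +36.03°, shortest Δλ = 63.9° (east) — does not cross 180°.
Leg 4: +36.03° → -96.87°, shortest Δλ = -132.9° (west) — does not cross 180°.
Total crossings: 0.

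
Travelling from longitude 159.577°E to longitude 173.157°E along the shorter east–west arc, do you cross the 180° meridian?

Signed shortest Δλ = ((173.157 − 159.577 + 180) mod 360) − 180 = 13.58°.
Going east by 13.58° from +159.577° reaches +173.157° without touching 180°.

No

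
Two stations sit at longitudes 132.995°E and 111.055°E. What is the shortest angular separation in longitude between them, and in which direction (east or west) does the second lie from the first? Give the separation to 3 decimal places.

21.940° west

Raw difference: 111.055 − 132.995 = -21.94°.
Normalise into (−180°, 180°]: -21.94° stays -21.94°.
Negative ⇒ the second point lies to the west; separation 21.940°.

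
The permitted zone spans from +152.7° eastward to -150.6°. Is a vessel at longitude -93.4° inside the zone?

No

Band width going east from +152.7° to -150.6°: ((-150.6 − 152.7) mod 360) = 56.7°.
Offset of -93.4° east of the west edge: ((-93.4 − 152.7) mod 360) = 113.9°.
113.9° > 56.7° ⇒ outside.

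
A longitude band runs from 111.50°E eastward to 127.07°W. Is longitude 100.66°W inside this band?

Band width going east from +111.50° to -127.07°: ((-127.07 − 111.50) mod 360) = 121.43°.
Offset of -100.66° east of the west edge: ((-100.66 − 111.50) mod 360) = 147.84°.
147.84° > 121.43° ⇒ outside.

No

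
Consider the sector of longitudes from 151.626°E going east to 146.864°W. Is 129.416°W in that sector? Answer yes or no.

Band width going east from +151.626° to -146.864°: ((-146.864 − 151.626) mod 360) = 61.510°.
Offset of -129.416° east of the west edge: ((-129.416 − 151.626) mod 360) = 78.958°.
78.958° > 61.510° ⇒ outside.

No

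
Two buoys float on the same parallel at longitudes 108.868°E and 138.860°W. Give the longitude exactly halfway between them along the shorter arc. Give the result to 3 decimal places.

165.004°E

Signed shortest Δλ from +108.868° to -138.860° is +112.272°.
Midpoint longitude = +108.868° + (+112.272°)/2 = +108.868° + 56.136° = +165.004°.
(The naïve average (+108.868 + -138.860)/2 = -14.996° is on the wrong side of the globe.)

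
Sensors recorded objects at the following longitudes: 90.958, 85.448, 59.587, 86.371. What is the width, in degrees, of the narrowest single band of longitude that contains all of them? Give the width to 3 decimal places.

31.371°

Sort the longitudes: +59.587°, +85.448°, +86.371°, +90.958°.
Eastward gaps between consecutive values (wrapping around): 25.861°, 0.923°, 4.587°, 328.629°.
Largest gap = 328.629° ⇒ minimal covering band is its complement: 360° − 328.629° = 31.371°.
Band runs from +59.587° eastward to +90.958°.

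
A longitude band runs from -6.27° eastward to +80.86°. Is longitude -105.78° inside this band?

Band width going east from -6.27° to +80.86°: ((80.86 − -6.27) mod 360) = 87.13°.
Offset of -105.78° east of the west edge: ((-105.78 − -6.27) mod 360) = 260.49°.
260.49° > 87.13° ⇒ outside.

No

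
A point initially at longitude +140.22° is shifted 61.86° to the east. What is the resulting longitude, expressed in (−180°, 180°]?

Start at +140.22°; shift +61.86° → +202.08°.
+202.08° lies outside (−180°, 180°]; subtract 360° → -157.92°.

-157.92°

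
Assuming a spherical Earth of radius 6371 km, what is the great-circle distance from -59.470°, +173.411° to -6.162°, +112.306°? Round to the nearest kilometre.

7821 km

Δλ = 112.306 − 173.411 = -61.105°.
Δφ = -6.162 − -59.470 = 53.308°.
a = sin²(Δφ/2) + cos φ₁ · cos φ₂ · sin²(Δλ/2) = 0.331748.
c = 2·atan2(√a, √(1−a)) = 1.22759 rad → d = 6371·c ≈ 7821.00 km.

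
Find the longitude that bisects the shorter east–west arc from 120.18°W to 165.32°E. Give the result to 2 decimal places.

Signed shortest Δλ from -120.18° to +165.32° is -74.50°.
Midpoint longitude = -120.18° + (-74.50°)/2 = -120.18° − 37.25° = -157.43°.
(The naïve average (-120.18 + +165.32)/2 = 22.57° is on the wrong side of the globe.)

157.43°W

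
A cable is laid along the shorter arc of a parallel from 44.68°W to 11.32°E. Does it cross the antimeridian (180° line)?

No

Signed shortest Δλ = ((11.32 − -44.68 + 180) mod 360) − 180 = 56.0°.
Going east by 56.0° from -44.68° reaches +11.32° without touching 180°.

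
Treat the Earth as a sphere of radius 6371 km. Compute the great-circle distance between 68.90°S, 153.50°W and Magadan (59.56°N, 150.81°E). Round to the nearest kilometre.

14961 km

Δλ = 150.81 − -153.50 = 304.31°; wrapped into (−180°, 180°]: -55.69°.
Δφ = 59.56 − -68.90 = 128.46°.
a = sin²(Δφ/2) + cos φ₁ · cos φ₂ · sin²(Δλ/2) = 0.850775.
c = 2·atan2(√a, √(1−a)) = 2.34837 rad → d = 6371·c ≈ 14961.44 km.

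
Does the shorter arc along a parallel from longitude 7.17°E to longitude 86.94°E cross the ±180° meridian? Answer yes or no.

No

Signed shortest Δλ = ((86.94 − 7.17 + 180) mod 360) − 180 = 79.77°.
Going east by 79.77° from +7.17° reaches +86.94° without touching 180°.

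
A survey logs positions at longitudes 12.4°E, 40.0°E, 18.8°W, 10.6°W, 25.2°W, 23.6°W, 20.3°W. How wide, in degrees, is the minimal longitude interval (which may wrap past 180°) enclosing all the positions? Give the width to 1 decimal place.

Sort the longitudes: -25.2°, -23.6°, -20.3°, -18.8°, -10.6°, +12.4°, +40.0°.
Eastward gaps between consecutive values (wrapping around): 1.6°, 3.3°, 1.5°, 8.2°, 23.0°, 27.6°, 294.8°.
Largest gap = 294.8° ⇒ minimal covering band is its complement: 360° − 294.8° = 65.2°.
Band runs from -25.2° eastward to +40.0°.

65.2°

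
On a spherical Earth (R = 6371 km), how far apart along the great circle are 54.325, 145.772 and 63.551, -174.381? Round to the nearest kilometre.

2454 km

Δλ = -174.381 − 145.772 = -320.153°; wrapped into (−180°, 180°]: 39.847°.
Δφ = 63.551 − 54.325 = 9.226°.
a = sin²(Δφ/2) + cos φ₁ · cos φ₂ · sin²(Δλ/2) = 0.036631.
c = 2·atan2(√a, √(1−a)) = 0.38516 rad → d = 6371·c ≈ 2453.85 km.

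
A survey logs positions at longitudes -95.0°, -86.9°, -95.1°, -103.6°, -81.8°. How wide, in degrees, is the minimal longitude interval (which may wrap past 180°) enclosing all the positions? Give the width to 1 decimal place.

Sort the longitudes: -103.6°, -95.1°, -95.0°, -86.9°, -81.8°.
Eastward gaps between consecutive values (wrapping around): 8.5°, 0.1°, 8.1°, 5.1°, 338.2°.
Largest gap = 338.2° ⇒ minimal covering band is its complement: 360° − 338.2° = 21.8°.
Band runs from -103.6° eastward to -81.8°.

21.8°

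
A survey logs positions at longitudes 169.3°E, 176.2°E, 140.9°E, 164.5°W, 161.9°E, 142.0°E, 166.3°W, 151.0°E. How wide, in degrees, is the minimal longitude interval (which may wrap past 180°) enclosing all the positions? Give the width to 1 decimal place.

Sort the longitudes: -166.3°, -164.5°, +140.9°, +142.0°, +151.0°, +161.9°, +169.3°, +176.2°.
Eastward gaps between consecutive values (wrapping around): 1.8°, 305.4°, 1.1°, 9.0°, 10.9°, 7.4°, 6.9°, 17.5°.
Largest gap = 305.4° ⇒ minimal covering band is its complement: 360° − 305.4° = 54.6°.
Band runs from +140.9° eastward to -164.5°, crossing the antimeridian.

54.6°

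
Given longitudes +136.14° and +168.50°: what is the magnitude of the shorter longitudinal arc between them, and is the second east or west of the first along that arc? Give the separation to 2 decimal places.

Raw difference: 168.50 − 136.14 = 32.36°.
Normalise into (−180°, 180°]: 32.36° stays 32.36°.
Positive ⇒ the second point lies to the east; separation 32.36°.

32.36° east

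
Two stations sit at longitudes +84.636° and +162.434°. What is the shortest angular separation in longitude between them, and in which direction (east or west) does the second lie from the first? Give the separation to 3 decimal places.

77.798° east

Raw difference: 162.434 − 84.636 = 77.798°.
Normalise into (−180°, 180°]: 77.798° stays 77.798°.
Positive ⇒ the second point lies to the east; separation 77.798°.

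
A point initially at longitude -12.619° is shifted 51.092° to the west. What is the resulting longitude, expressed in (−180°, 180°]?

-63.711°

Start at -12.619°; shift −51.092° → -63.711°.
-63.711° already lies in (−180°, 180°].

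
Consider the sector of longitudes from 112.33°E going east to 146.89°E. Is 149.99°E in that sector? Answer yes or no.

Band width going east from +112.33° to +146.89°: ((146.89 − 112.33) mod 360) = 34.56°.
Offset of +149.99° east of the west edge: ((149.99 − 112.33) mod 360) = 37.66°.
37.66° > 34.56° ⇒ outside.

No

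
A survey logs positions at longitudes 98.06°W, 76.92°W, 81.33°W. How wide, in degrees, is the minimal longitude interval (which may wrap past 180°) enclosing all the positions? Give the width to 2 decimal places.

21.14°

Sort the longitudes: -98.06°, -81.33°, -76.92°.
Eastward gaps between consecutive values (wrapping around): 16.73°, 4.41°, 338.86°.
Largest gap = 338.86° ⇒ minimal covering band is its complement: 360° − 338.86° = 21.14°.
Band runs from -98.06° eastward to -76.92°.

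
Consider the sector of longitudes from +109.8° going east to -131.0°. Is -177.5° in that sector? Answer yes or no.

Band width going east from +109.8° to -131.0°: ((-131.0 − 109.8) mod 360) = 119.2°.
Offset of -177.5° east of the west edge: ((-177.5 − 109.8) mod 360) = 72.7°.
72.7° ≤ 119.2° ⇒ inside.

Yes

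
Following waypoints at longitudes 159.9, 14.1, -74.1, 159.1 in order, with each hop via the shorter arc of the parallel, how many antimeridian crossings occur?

1

Leg 1: +159.9° → +14.1°, shortest Δλ = -145.8° (west) — does not cross 180°.
Leg 2: +14.1° → -74.1°, shortest Δλ = -88.2° (west) — does not cross 180°.
Leg 3: -74.1° → +159.1°, shortest Δλ = -126.8° (west) — crosses 180°.
Total crossings: 1.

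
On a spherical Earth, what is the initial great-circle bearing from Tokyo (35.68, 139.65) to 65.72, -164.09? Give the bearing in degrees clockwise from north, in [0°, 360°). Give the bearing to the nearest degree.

Δλ = -164.09 − 139.65 = -303.74°; wrapped into (−180°, 180°]: 56.26°.
θ = atan2( sin Δλ · cos φ₂ , cos φ₁ · sin φ₂ − sin φ₁ · cos φ₂ · cos Δλ )
  = atan2(0.34194, 0.60723) = 29.384° → normalised to [0°, 360°): 29.384°.

29°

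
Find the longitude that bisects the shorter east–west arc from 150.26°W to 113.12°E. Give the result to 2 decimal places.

161.43°E

Signed shortest Δλ from -150.26° to +113.12° is -96.62°.
Midpoint longitude = -150.26° + (-96.62°)/2 = -150.26° − 48.31° = -198.57°.
Normalise into (−180°, 180°]: +161.43°.
(The naïve average (-150.26 + +113.12)/2 = -18.57° is on the wrong side of the globe.)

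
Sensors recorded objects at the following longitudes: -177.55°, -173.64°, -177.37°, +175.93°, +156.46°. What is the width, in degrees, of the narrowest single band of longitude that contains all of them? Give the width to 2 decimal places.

29.90°

Sort the longitudes: -177.55°, -177.37°, -173.64°, +156.46°, +175.93°.
Eastward gaps between consecutive values (wrapping around): 0.18°, 3.73°, 330.10°, 19.47°, 6.52°.
Largest gap = 330.10° ⇒ minimal covering band is its complement: 360° − 330.10° = 29.90°.
Band runs from +156.46° eastward to -173.64°, crossing the antimeridian.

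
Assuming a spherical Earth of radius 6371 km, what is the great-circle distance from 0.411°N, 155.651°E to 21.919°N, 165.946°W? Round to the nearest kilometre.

4797 km

Δλ = -165.946 − 155.651 = -321.597°; wrapped into (−180°, 180°]: 38.403°.
Δφ = 21.919 − 0.411 = 21.508°.
a = sin²(Δφ/2) + cos φ₁ · cos φ₂ · sin²(Δλ/2) = 0.135164.
c = 2·atan2(√a, √(1−a)) = 0.75296 rad → d = 6371·c ≈ 4797.08 km.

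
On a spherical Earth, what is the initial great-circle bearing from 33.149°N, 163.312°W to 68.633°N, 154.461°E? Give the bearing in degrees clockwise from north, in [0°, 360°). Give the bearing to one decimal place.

Δλ = 154.461 − -163.312 = 317.773°; wrapped into (−180°, 180°]: -42.227°.
θ = atan2( sin Δλ · cos φ₂ , cos φ₁ · sin φ₂ − sin φ₁ · cos φ₂ · cos Δλ )
  = atan2(-0.24486, 0.63218) = -21.173° → normalised to [0°, 360°): 338.827°.

338.8°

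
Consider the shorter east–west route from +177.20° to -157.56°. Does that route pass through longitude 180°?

Naïve |-157.56 − 177.20| = 334.76° > 180°, so the shorter arc goes the other way round — across 180°.
Signed shortest Δλ = ((-157.56 − 177.20 + 180) mod 360) − 180 = 25.24°.
Going east by 25.24° from +177.20° passes through 180° before reaching -157.56°.

Yes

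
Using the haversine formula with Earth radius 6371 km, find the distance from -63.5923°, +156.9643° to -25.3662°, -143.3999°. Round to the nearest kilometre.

Δλ = -143.3999 − 156.9643 = -300.3642°; wrapped into (−180°, 180°]: 59.6358°.
Δφ = -25.3662 − -63.5923 = 38.2261°.
a = sin²(Δφ/2) + cos φ₁ · cos φ₂ · sin²(Δλ/2) = 0.206577.
c = 2·atan2(√a, √(1−a)) = 0.94364 rad → d = 6371·c ≈ 6011.92 km.

6012 km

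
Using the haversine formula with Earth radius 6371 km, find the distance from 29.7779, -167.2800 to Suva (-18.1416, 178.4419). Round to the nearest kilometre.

Δλ = 178.4419 − -167.2800 = 345.7219°; wrapped into (−180°, 180°]: -14.2781°.
Δφ = -18.1416 − 29.7779 = -47.9195°.
a = sin²(Δφ/2) + cos φ₁ · cos φ₂ · sin²(Δλ/2) = 0.177652.
c = 2·atan2(√a, √(1−a)) = 0.87017 rad → d = 6371·c ≈ 5543.86 km.

5544 km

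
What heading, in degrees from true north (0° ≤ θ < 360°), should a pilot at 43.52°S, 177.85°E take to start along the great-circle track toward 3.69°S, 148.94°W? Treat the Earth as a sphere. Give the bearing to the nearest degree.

46°

Δλ = -148.94 − 177.85 = -326.79°; wrapped into (−180°, 180°]: 33.21°.
θ = atan2( sin Δλ · cos φ₂ , cos φ₁ · sin φ₂ − sin φ₁ · cos φ₂ · cos Δλ )
  = atan2(0.54657, 0.52827) = 45.975° → normalised to [0°, 360°): 45.975°.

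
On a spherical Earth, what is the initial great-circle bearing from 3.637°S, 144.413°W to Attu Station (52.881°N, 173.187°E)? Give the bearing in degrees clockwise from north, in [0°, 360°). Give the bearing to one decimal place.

333.7°

Δλ = 173.187 − -144.413 = 317.600°; wrapped into (−180°, 180°]: -42.400°.
θ = atan2( sin Δλ · cos φ₂ , cos φ₁ · sin φ₂ − sin φ₁ · cos φ₂ · cos Δλ )
  = atan2(-0.40692, 0.82405) = -26.281° → normalised to [0°, 360°): 333.719°.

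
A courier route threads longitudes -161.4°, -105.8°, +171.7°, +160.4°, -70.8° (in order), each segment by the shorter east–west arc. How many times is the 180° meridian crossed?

Leg 1: -161.4° → -105.8°, shortest Δλ = 55.6° (east) — does not cross 180°.
Leg 2: -105.8° → +171.7°, shortest Δλ = -82.5° (west) — crosses 180°.
Leg 3: +171.7° → +160.4°, shortest Δλ = -11.3° (west) — does not cross 180°.
Leg 4: +160.4° → -70.8°, shortest Δλ = 128.8° (east) — crosses 180°.
Total crossings: 2.

2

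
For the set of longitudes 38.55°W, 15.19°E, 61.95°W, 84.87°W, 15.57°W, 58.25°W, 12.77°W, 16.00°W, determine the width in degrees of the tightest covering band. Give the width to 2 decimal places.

Sort the longitudes: -84.87°, -61.95°, -58.25°, -38.55°, -16.00°, -15.57°, -12.77°, +15.19°.
Eastward gaps between consecutive values (wrapping around): 22.92°, 3.70°, 19.70°, 22.55°, 0.43°, 2.80°, 27.96°, 259.94°.
Largest gap = 259.94° ⇒ minimal covering band is its complement: 360° − 259.94° = 100.06°.
Band runs from -84.87° eastward to +15.19°.

100.06°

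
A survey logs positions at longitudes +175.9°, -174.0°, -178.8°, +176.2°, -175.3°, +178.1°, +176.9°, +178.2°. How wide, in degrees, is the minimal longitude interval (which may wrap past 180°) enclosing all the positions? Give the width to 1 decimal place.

Sort the longitudes: -178.8°, -175.3°, -174.0°, +175.9°, +176.2°, +176.9°, +178.1°, +178.2°.
Eastward gaps between consecutive values (wrapping around): 3.5°, 1.3°, 349.9°, 0.3°, 0.7°, 1.2°, 0.1°, 3.0°.
Largest gap = 349.9° ⇒ minimal covering band is its complement: 360° − 349.9° = 10.1°.
Band runs from +175.9° eastward to -174.0°, crossing the antimeridian.

10.1°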